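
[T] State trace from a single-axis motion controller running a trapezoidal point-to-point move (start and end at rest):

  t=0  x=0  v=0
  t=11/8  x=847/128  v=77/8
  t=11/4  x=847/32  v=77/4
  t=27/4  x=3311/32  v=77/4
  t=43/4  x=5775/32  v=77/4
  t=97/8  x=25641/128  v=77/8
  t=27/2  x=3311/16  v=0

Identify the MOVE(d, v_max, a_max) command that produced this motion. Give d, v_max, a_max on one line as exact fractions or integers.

final state: t=27/2, x=3311/16, v=0 → d = 3311/16
a_max = (77/8−0)/(11/8−0) = 7
max v = 77/4 over t∈[11/4,43/4] → v_max = 77/4
check: 77/4·(11/4+8) = 3311/16 ✓

d=3311/16 v_max=77/4 a_max=7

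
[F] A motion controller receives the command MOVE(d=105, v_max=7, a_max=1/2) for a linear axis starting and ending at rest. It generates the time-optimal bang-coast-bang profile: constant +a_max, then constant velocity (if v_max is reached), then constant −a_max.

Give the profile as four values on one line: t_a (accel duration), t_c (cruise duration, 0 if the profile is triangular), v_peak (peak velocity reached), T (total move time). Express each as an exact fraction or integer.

vₘ²/aₘ = 7²/(1/2) = 98
105 ≥ 98 so v_max reached
t_a = 7/(1/2) = 14; v_peak = 7
d_cruise = 105 − 98 = 7; t_c = 7/7 = 1
T = 2·14 + 1 = 29

t_a=14 t_c=1 v_peak=7 T=29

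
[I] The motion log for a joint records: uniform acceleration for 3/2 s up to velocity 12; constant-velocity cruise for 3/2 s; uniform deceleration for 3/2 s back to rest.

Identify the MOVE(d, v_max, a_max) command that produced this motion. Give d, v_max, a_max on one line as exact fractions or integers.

d=36 v_max=12 a_max=8

a_max = 12/(3/2) = 8
d_a = ½·12·3/2 = 9; d_c = 12·3/2 = 18
d = 2·9 + 18 = 36
t_c = 3/2 > 0 ⇒ limit active, v_max = 12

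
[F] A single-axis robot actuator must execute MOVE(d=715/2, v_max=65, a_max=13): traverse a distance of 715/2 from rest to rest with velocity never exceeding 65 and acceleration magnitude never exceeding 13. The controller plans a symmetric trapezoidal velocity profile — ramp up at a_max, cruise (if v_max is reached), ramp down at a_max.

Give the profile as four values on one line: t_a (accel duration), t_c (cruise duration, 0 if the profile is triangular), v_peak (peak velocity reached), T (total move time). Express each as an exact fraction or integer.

v_max²/a_max = 65²/13 = 325
715/2 ≥ 325 so v_max reached
t_a = 65/13 = 5; v_peak = 65
d_cruise = 715/2 − 325 = 65/2; t_c = (65/2)/65 = 1/2
T = 2·5 + 1/2 = 21/2

t_a=5 t_c=1/2 v_peak=65 T=21/2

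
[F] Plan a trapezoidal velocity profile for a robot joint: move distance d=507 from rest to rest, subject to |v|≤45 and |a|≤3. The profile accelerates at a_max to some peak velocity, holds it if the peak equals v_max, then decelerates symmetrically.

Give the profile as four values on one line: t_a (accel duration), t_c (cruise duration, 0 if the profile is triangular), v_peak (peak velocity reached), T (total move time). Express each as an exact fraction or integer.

t_a=13 t_c=0 v_peak=39 T=26

(v_max)²/a_max = 45²/3 = 675
507 < 675 so t_c = 0
v_peak = √(507·3) = √1521 = 39
t_a = 39/3 = 13; t_c = 0
T = 2·13 = 26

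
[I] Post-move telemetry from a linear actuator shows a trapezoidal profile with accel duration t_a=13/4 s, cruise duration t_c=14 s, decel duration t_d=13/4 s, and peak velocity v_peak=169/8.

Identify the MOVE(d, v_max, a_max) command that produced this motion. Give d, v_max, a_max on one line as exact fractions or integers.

a_max = (169/8)/(13/4) = 13/2
d_a = ½·169/8·13/4 = 2197/64; d_c = 169/8·14 = 1183/4
d = 2·2197/64 + 1183/4 = 11661/32
t_c = 14 > 0 → v_max = v_peak = 169/8

d=11661/32 v_max=169/8 a_max=13/2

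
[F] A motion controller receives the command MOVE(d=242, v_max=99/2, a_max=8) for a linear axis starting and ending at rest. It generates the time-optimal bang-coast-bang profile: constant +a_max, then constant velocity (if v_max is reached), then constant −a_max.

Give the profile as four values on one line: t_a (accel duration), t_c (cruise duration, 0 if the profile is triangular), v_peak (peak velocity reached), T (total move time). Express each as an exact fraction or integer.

vₘ²/aₘ = (99/2)²/8 = 9801/32
242 < 9801/32 ⇒ no cruise
v_peak = √(242·8) = √1936 = 44
t_a = 44/8 = 11/2; t_c = 0
T = 2·11/2 = 11

t_a=11/2 t_c=0 v_peak=44 T=11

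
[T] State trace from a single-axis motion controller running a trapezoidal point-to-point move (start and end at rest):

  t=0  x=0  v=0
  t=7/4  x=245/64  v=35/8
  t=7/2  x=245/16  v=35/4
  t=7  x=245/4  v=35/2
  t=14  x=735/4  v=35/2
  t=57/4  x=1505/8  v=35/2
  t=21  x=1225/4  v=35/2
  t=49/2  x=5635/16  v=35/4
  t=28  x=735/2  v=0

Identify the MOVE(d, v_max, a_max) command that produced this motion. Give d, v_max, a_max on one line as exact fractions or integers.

final state: t=28, x=735/2, v=0 → d = 735/2
a_max = (35/8−0)/(7/4−0) = 5/2
max v = 35/2 over t∈[7,21] → v_max = 35/2
check: 35/2·(7+14) = 735/2 ✓

d=735/2 v_max=35/2 a_max=5/2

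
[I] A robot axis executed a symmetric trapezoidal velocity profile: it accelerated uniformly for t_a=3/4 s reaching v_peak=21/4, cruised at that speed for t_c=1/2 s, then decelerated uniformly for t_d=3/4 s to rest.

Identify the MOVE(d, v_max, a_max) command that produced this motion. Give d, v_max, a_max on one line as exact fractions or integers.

d=105/16 v_max=21/4 a_max=7

a_max = (21/4)/(3/4) = 7
d_a = ½·21/4·3/4 = 63/32; d_c = 21/4·1/2 = 21/8
d = 2·63/32 + 21/8 = 105/16
t_c = 1/2 > 0 ⇒ limit active, v_max = 21/4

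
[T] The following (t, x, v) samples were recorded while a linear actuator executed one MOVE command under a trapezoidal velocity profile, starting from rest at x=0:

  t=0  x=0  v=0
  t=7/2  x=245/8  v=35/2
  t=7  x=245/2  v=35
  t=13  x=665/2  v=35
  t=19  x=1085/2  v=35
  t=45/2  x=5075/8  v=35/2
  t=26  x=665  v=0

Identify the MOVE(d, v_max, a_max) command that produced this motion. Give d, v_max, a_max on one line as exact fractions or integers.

d=665 v_max=35 a_max=5

final state: t=26, x=665, v=0 → d = 665
a_max = (35/2−0)/(7/2−0) = 5
max v = 35 over t∈[7,19] → v_max = 35
check: 35·(7+12) = 665 ✓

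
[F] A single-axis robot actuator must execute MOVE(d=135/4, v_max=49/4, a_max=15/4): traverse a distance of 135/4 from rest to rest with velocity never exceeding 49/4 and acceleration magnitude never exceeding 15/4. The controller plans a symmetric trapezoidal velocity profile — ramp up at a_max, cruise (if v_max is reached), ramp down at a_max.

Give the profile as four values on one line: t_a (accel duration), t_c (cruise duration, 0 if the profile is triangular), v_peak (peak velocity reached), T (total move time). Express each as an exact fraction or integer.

v_max²/a_max = (49/4)²/(15/4) = 2401/60
135/4 < 2401/60 so t_c = 0
v_peak = √(135/4·15/4) = √(2025/16) = 45/4
t_a = (45/4)/(15/4) = 3; t_c = 0
T = 2·3 = 6

t_a=3 t_c=0 v_peak=45/4 T=6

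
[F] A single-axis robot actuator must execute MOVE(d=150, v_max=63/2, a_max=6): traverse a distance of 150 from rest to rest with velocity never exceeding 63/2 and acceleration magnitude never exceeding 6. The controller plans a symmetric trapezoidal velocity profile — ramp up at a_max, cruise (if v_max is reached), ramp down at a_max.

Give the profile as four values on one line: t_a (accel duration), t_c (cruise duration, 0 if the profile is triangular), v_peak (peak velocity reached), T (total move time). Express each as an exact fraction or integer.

vₘ²/aₘ = (63/2)²/6 = 1323/8
150 < 1323/8 → triangular
v_peak = √(150·6) = √900 = 30
t_a = 30/6 = 5; t_c = 0
T = 2·5 = 10

t_a=5 t_c=0 v_peak=30 T=10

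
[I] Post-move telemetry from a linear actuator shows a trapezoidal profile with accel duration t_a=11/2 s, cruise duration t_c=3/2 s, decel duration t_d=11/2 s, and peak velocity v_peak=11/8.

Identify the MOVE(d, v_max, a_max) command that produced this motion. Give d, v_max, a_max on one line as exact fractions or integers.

d=77/8 v_max=11/8 a_max=1/4

a_max = (11/8)/(11/2) = 1/4
d_a = ½·11/8·11/2 = 121/32; d_c = 11/8·3/2 = 33/16
d = 2·121/32 + 33/16 = 77/8
t_c = 3/2 > 0 so v_max = 11/8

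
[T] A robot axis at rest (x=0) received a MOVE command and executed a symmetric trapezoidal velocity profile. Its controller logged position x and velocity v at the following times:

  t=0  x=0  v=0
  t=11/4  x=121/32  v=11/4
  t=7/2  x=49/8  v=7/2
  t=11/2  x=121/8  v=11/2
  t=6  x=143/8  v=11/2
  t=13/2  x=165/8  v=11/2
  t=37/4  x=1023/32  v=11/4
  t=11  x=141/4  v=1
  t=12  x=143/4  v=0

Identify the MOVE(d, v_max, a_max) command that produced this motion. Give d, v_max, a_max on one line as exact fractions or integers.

d=143/4 v_max=11/2 a_max=1

final state: t=12, x=143/4, v=0 → d = 143/4
a_max = (11/4−0)/(11/4−0) = 1
max v = 11/2 over t∈[11/2,13/2] → v_max = 11/2
check: 11/2·(11/2+1) = 143/4 ✓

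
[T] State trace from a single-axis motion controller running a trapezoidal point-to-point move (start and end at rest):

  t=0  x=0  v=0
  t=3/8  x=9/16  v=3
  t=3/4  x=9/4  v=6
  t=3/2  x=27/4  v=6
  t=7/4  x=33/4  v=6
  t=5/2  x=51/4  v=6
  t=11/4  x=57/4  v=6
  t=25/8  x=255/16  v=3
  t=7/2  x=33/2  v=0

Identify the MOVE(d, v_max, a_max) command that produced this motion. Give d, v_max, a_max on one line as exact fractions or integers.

d=33/2 v_max=6 a_max=8

final state: t=7/2, x=33/2, v=0 → d = 33/2
a_max = (3−0)/(3/8−0) = 8
max v = 6 over t∈[3/4,11/4] → v_max = 6
check: 6·(3/4+2) = 33/2 ✓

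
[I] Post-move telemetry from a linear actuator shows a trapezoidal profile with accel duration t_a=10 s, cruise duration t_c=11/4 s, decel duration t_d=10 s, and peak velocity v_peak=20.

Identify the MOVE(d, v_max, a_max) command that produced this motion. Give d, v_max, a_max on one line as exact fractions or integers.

a_max = 20/10 = 2
d_a = ½·20·10 = 100; d_c = 20·11/4 = 55
d = 2·100 + 55 = 255
t_c = 11/4 > 0 → v_max = v_peak = 20

d=255 v_max=20 a_max=2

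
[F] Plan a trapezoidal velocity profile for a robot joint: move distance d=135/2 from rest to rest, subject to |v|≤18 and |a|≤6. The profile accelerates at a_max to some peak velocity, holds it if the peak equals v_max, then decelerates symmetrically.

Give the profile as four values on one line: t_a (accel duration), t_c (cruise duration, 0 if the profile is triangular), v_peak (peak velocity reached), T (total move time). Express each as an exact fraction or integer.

t_a=3 t_c=3/4 v_peak=18 T=27/4

v_max²/a_max = 18²/6 = 54
135/2 ≥ 54 so v_max reached
t_a = 18/6 = 3; v_peak = 18
d_cruise = 135/2 − 54 = 27/2; t_c = (27/2)/18 = 3/4
T = 2·3 + 3/4 = 27/4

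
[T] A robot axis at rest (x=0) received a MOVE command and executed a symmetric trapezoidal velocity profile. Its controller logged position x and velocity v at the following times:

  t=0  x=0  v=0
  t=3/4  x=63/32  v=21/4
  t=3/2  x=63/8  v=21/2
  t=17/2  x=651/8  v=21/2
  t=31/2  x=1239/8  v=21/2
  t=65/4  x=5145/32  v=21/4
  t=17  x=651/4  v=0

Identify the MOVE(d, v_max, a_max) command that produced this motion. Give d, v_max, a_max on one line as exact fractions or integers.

final state: t=17, x=651/4, v=0 → d = 651/4
a_max = (21/4−0)/(3/4−0) = 7
max v = 21/2 over t∈[3/2,31/2] → v_max = 21/2
check: 21/2·(3/2+14) = 651/4 ✓

d=651/4 v_max=21/2 a_max=7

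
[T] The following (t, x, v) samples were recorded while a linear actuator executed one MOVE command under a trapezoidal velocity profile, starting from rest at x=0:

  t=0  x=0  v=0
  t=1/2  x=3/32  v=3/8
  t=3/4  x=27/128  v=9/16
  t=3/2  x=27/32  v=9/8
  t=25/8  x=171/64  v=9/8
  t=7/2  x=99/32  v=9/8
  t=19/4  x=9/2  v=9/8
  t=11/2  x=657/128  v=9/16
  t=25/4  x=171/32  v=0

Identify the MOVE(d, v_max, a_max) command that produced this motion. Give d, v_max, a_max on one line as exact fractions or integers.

final state: t=25/4, x=171/32, v=0 → d = 171/32
a_max = (3/8−0)/(1/2−0) = 3/4
max v = 9/8 over t∈[3/2,19/4] → v_max = 9/8
check: 9/8·(3/2+13/4) = 171/32 ✓

d=171/32 v_max=9/8 a_max=3/4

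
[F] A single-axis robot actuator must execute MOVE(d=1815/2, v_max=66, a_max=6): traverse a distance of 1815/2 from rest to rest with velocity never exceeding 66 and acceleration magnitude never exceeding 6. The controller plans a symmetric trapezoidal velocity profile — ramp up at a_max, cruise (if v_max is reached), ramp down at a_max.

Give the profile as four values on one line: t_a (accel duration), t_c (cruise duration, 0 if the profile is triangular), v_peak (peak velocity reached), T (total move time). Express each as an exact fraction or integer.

t_a=11 t_c=11/4 v_peak=66 T=99/4

(v_max)²/a_max = 66²/6 = 726
1815/2 ≥ 726 ⇒ cruise phase
t_a = 66/6 = 11; v_peak = 66
d_cruise = 1815/2 − 726 = 363/2; t_c = (363/2)/66 = 11/4
T = 2·11 + 11/4 = 99/4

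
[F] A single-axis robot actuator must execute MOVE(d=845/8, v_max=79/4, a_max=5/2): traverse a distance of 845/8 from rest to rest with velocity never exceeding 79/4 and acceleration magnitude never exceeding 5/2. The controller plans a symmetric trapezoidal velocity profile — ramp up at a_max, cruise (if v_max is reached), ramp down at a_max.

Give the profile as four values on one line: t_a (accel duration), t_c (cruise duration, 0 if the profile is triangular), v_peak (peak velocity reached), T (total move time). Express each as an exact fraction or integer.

t_a=13/2 t_c=0 v_peak=65/4 T=13

vₘ²/aₘ = (79/4)²/(5/2) = 6241/40
845/8 < 6241/40 ⇒ no cruise
v_peak = √(845/8·5/2) = √(4225/16) = 65/4
t_a = (65/4)/(5/2) = 13/2; t_c = 0
T = 2·13/2 = 13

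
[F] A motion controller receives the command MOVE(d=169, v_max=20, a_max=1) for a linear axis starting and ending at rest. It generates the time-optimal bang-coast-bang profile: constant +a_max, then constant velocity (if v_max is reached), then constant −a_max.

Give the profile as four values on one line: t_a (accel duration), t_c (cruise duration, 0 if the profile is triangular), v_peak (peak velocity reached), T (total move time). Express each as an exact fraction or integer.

t_a=13 t_c=0 v_peak=13 T=26

v_max²/a_max = 20²/1 = 400
169 < 400 so t_c = 0
v_peak = √(169·1) = √169 = 13
t_a = 13/1 = 13; t_c = 0
T = 2·13 = 26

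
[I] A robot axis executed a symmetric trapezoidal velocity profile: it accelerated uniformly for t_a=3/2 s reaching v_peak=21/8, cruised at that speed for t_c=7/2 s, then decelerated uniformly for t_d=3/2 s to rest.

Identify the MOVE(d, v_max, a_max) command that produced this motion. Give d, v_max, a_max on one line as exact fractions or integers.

d=105/8 v_max=21/8 a_max=7/4

a_max = (21/8)/(3/2) = 7/4
d_a = ½·21/8·3/2 = 63/32; d_c = 21/8·7/2 = 147/16
d = 2·63/32 + 147/16 = 105/8
t_c = 7/2 > 0 → v_max = v_peak = 21/8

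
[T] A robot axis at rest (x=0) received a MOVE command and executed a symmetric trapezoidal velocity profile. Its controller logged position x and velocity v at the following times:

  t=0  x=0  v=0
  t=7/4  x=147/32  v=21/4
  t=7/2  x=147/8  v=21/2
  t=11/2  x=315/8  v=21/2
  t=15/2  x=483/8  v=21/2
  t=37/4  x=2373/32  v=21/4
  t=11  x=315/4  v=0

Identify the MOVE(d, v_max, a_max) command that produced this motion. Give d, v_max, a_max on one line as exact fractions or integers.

final state: t=11, x=315/4, v=0 → d = 315/4
a_max = (21/4−0)/(7/4−0) = 3
max v = 21/2 over t∈[7/2,15/2] → v_max = 21/2
check: 21/2·(7/2+4) = 315/4 ✓

d=315/4 v_max=21/2 a_max=3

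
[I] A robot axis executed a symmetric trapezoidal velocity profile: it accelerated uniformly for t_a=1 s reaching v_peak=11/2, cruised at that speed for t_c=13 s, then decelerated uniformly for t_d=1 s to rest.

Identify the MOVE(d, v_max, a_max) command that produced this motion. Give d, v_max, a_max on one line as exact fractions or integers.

d=77 v_max=11/2 a_max=11/2

a_max = (11/2)/1 = 11/2
d_a = ½·11/2·1 = 11/4; d_c = 11/2·13 = 143/2
d = 2·11/4 + 143/2 = 77
t_c = 13 > 0 → v_max = v_peak = 11/2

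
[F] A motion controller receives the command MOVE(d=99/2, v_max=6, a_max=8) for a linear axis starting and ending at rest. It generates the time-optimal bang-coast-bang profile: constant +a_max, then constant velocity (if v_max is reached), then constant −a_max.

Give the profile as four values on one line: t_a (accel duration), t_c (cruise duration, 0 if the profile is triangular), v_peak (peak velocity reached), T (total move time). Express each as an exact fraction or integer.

t_a=3/4 t_c=15/2 v_peak=6 T=9

v_max²/a_max = 6²/8 = 9/2
99/2 ≥ 9/2 → trapezoidal
t_a = 6/8 = 3/4; v_peak = 6
d_cruise = 99/2 − 9/2 = 45; t_c = 45/6 = 15/2
T = 2·3/4 + 15/2 = 9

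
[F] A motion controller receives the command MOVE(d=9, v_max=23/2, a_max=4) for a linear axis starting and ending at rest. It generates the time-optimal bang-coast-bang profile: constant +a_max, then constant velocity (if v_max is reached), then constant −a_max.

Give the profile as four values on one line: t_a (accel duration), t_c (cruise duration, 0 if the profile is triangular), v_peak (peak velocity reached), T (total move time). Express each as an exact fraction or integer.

t_a=3/2 t_c=0 v_peak=6 T=3

v_max²/a_max = (23/2)²/4 = 529/16
9 < 529/16 → triangular
v_peak = √(9·4) = √36 = 6
t_a = 6/4 = 3/2; t_c = 0
T = 2·3/2 = 3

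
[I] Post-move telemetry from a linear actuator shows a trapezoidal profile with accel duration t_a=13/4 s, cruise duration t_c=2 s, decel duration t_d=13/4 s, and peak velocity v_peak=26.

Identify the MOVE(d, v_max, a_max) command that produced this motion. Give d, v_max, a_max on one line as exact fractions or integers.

d=273/2 v_max=26 a_max=8

a_max = 26/(13/4) = 8
d_a = ½·26·13/4 = 169/4; d_c = 26·2 = 52
d = 2·169/4 + 52 = 273/2
t_c = 2 > 0 so v_max = 26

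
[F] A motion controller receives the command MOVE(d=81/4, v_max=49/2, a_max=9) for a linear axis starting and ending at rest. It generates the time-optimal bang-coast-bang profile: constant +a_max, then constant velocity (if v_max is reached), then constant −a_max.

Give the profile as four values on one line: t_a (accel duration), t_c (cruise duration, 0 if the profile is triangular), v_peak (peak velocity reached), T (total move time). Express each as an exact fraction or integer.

v_max²/a_max = (49/2)²/9 = 2401/36
81/4 < 2401/36 so t_c = 0
v_peak = √(81/4·9) = √(729/4) = 27/2
t_a = (27/2)/9 = 3/2; t_c = 0
T = 2·3/2 = 3

t_a=3/2 t_c=0 v_peak=27/2 T=3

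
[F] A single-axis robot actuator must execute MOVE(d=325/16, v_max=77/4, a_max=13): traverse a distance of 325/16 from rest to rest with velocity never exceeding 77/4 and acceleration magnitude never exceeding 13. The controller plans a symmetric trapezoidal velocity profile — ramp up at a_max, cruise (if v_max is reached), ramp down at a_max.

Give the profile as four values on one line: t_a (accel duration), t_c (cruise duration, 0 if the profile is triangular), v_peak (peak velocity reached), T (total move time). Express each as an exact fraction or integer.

t_a=5/4 t_c=0 v_peak=65/4 T=5/2

vₘ²/aₘ = (77/4)²/13 = 5929/208
325/16 < 5929/208 so t_c = 0
v_peak = √(325/16·13) = √(4225/16) = 65/4
t_a = (65/4)/13 = 5/4; t_c = 0
T = 2·5/4 = 5/2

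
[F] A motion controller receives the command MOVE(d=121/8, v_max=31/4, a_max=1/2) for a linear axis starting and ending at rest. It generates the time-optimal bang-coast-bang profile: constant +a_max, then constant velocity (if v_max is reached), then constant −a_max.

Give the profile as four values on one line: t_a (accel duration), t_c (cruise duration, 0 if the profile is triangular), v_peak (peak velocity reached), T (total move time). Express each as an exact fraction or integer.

vₘ²/aₘ = (31/4)²/(1/2) = 961/8
121/8 < 961/8 so t_c = 0
v_peak = √(121/8·1/2) = √(121/16) = 11/4
t_a = (11/4)/(1/2) = 11/2; t_c = 0
T = 2·11/2 = 11

t_a=11/2 t_c=0 v_peak=11/4 T=11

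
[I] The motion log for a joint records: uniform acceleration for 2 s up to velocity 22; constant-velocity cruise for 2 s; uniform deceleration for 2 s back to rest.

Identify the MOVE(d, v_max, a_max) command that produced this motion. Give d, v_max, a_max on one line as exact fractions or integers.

d=88 v_max=22 a_max=11

a_max = 22/2 = 11
d_a = ½·22·2 = 22; d_c = 22·2 = 44
d = 2·22 + 44 = 88
t_c = 2 > 0 → v_max = v_peak = 22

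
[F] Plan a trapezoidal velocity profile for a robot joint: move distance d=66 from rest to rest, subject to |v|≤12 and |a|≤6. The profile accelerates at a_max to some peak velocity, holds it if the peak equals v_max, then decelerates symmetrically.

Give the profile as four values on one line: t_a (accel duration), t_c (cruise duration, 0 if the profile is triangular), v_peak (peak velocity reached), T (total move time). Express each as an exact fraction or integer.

vₘ²/aₘ = 12²/6 = 24
66 ≥ 24 → trapezoidal
t_a = 12/6 = 2; v_peak = 12
d_cruise = 66 − 24 = 42; t_c = 42/12 = 7/2
T = 2·2 + 7/2 = 15/2

t_a=2 t_c=7/2 v_peak=12 T=15/2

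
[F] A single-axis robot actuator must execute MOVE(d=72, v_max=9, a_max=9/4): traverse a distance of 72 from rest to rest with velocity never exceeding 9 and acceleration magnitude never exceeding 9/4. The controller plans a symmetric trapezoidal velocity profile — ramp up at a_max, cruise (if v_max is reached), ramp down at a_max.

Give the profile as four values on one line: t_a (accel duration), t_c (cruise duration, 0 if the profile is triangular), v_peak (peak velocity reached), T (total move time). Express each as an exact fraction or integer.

vₘ²/aₘ = 9²/(9/4) = 36
72 ≥ 36 → trapezoidal
t_a = 9/(9/4) = 4; v_peak = 9
d_cruise = 72 − 36 = 36; t_c = 36/9 = 4
T = 2·4 + 4 = 12

t_a=4 t_c=4 v_peak=9 T=12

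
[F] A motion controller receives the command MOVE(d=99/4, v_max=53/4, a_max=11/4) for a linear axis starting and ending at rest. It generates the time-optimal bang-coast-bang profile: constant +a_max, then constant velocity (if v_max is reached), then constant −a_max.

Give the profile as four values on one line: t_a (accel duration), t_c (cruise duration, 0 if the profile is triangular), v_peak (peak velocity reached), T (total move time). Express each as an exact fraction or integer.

t_a=3 t_c=0 v_peak=33/4 T=6

vₘ²/aₘ = (53/4)²/(11/4) = 2809/44
99/4 < 2809/44 ⇒ no cruise
v_peak = √(99/4·11/4) = √(1089/16) = 33/4
t_a = (33/4)/(11/4) = 3; t_c = 0
T = 2·3 = 6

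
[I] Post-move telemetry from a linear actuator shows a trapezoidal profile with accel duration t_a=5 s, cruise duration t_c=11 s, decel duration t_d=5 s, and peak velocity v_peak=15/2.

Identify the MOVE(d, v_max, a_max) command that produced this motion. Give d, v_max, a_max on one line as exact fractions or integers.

d=120 v_max=15/2 a_max=3/2

a_max = (15/2)/5 = 3/2
d_a = ½·15/2·5 = 75/4; d_c = 15/2·11 = 165/2
d = 2·75/4 + 165/2 = 120
t_c = 11 > 0 so v_max = 15/2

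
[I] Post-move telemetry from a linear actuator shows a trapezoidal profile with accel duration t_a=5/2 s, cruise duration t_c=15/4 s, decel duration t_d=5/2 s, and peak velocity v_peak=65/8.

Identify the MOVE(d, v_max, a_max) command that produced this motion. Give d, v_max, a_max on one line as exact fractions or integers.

d=1625/32 v_max=65/8 a_max=13/4

a_max = (65/8)/(5/2) = 13/4
d_a = ½·65/8·5/2 = 325/32; d_c = 65/8·15/4 = 975/32
d = 2·325/32 + 975/32 = 1625/32
t_c = 15/4 > 0 → v_max = v_peak = 65/8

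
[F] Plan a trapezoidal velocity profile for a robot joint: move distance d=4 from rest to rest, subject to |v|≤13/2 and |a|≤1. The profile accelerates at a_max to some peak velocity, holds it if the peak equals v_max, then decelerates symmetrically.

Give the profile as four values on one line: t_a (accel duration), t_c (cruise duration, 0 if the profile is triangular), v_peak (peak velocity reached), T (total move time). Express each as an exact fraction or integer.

(v_max)²/a_max = (13/2)²/1 = 169/4
4 < 169/4 so t_c = 0
v_peak = √(4·1) = √4 = 2
t_a = 2/1 = 2; t_c = 0
T = 2·2 = 4

t_a=2 t_c=0 v_peak=2 T=4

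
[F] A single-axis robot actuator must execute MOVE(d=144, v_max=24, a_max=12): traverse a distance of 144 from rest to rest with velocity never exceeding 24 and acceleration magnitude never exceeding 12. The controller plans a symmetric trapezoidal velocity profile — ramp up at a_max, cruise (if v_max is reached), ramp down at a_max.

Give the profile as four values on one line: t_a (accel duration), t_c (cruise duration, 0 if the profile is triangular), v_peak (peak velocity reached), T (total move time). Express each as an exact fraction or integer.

vₘ²/aₘ = 24²/12 = 48
144 ≥ 48 so v_max reached
t_a = 24/12 = 2; v_peak = 24
d_cruise = 144 − 48 = 96; t_c = 96/24 = 4
T = 2·2 + 4 = 8

t_a=2 t_c=4 v_peak=24 T=8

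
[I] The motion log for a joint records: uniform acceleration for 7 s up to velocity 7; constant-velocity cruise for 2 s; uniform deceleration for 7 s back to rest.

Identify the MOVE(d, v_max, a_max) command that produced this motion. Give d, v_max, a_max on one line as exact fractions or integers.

d=63 v_max=7 a_max=1

a_max = 7/7 = 1
d_a = ½·7·7 = 49/2; d_c = 7·2 = 14
d = 2·49/2 + 14 = 63
t_c = 2 > 0 → v_max = v_peak = 7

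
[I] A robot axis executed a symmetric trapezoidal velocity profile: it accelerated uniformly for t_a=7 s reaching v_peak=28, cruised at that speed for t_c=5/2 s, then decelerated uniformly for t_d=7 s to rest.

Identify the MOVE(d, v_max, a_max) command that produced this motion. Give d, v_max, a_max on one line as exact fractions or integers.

a_max = 28/7 = 4
d_a = ½·28·7 = 98; d_c = 28·5/2 = 70
d = 2·98 + 70 = 266
t_c = 5/2 > 0 so v_max = 28

d=266 v_max=28 a_max=4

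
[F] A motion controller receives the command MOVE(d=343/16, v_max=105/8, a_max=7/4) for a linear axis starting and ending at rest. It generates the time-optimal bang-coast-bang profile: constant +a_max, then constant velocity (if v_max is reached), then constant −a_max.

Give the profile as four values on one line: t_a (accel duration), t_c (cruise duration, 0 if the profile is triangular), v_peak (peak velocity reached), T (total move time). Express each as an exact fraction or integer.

(v_max)²/a_max = (105/8)²/(7/4) = 1575/16
343/16 < 1575/16 ⇒ no cruise
v_peak = √(343/16·7/4) = √(2401/64) = 49/8
t_a = (49/8)/(7/4) = 7/2; t_c = 0
T = 2·7/2 = 7

t_a=7/2 t_c=0 v_peak=49/8 T=7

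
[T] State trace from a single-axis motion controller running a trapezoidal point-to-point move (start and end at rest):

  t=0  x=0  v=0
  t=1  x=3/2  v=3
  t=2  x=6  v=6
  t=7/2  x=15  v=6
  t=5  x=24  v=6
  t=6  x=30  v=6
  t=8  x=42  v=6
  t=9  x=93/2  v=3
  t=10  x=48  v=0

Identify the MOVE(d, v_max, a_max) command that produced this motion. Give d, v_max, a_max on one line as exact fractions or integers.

final state: t=10, x=48, v=0 → d = 48
a_max = (3−0)/(1−0) = 3
max v = 6 over t∈[2,8] → v_max = 6
check: 6·(2+6) = 48 ✓

d=48 v_max=6 a_max=3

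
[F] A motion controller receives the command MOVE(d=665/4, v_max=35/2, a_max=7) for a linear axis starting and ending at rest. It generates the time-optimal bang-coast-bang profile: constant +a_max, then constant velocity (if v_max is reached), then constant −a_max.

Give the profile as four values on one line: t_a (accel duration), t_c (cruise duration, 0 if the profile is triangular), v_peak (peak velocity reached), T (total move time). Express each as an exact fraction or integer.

t_a=5/2 t_c=7 v_peak=35/2 T=12

(v_max)²/a_max = (35/2)²/7 = 175/4
665/4 ≥ 175/4 so v_max reached
t_a = (35/2)/7 = 5/2; v_peak = 35/2
d_cruise = 665/4 − 175/4 = 245/2; t_c = (245/2)/(35/2) = 7
T = 2·5/2 + 7 = 12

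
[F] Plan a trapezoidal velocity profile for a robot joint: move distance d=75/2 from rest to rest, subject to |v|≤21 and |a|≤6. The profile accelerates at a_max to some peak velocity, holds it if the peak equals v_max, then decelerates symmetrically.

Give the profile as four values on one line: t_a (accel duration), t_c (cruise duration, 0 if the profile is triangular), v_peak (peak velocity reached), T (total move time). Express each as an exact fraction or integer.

vₘ²/aₘ = 21²/6 = 147/2
75/2 < 147/2 so t_c = 0
v_peak = √(75/2·6) = √225 = 15
t_a = 15/6 = 5/2; t_c = 0
T = 2·5/2 = 5

t_a=5/2 t_c=0 v_peak=15 T=5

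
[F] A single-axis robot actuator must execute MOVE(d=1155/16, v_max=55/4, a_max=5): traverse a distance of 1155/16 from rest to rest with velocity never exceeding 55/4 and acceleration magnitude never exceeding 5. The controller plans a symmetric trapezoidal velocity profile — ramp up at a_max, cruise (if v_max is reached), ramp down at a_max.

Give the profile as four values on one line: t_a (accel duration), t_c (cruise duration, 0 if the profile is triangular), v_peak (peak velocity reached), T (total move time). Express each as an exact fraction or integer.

vₘ²/aₘ = (55/4)²/5 = 605/16
1155/16 ≥ 605/16 ⇒ cruise phase
t_a = (55/4)/5 = 11/4; v_peak = 55/4
d_cruise = 1155/16 − 605/16 = 275/8; t_c = (275/8)/(55/4) = 5/2
T = 2·11/4 + 5/2 = 8

t_a=11/4 t_c=5/2 v_peak=55/4 T=8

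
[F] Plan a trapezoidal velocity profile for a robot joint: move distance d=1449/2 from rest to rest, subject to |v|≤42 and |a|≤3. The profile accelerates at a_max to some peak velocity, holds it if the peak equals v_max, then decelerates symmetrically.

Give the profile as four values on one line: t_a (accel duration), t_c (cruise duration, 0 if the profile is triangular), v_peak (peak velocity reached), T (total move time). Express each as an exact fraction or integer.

t_a=14 t_c=13/4 v_peak=42 T=125/4

vₘ²/aₘ = 42²/3 = 588
1449/2 ≥ 588 ⇒ cruise phase
t_a = 42/3 = 14; v_peak = 42
d_cruise = 1449/2 − 588 = 273/2; t_c = (273/2)/42 = 13/4
T = 2·14 + 13/4 = 125/4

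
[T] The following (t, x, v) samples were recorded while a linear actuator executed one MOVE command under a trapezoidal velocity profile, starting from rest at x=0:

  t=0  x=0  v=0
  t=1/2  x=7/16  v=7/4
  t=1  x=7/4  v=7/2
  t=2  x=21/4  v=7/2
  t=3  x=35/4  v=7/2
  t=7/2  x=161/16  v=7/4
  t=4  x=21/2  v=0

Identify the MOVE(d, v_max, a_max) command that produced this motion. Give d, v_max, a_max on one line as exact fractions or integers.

final state: t=4, x=21/2, v=0 → d = 21/2
a_max = (7/4−0)/(1/2−0) = 7/2
max v = 7/2 over t∈[1,3] → v_max = 7/2
check: 7/2·(1+2) = 21/2 ✓

d=21/2 v_max=7/2 a_max=7/2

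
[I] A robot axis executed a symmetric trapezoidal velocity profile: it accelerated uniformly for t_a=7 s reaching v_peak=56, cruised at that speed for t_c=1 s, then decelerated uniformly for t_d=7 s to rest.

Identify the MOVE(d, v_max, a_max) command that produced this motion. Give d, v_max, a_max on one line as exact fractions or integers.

d=448 v_max=56 a_max=8

a_max = 56/7 = 8
d_a = ½·56·7 = 196; d_c = 56·1 = 56
d = 2·196 + 56 = 448
t_c = 1 > 0 ⇒ limit active, v_max = 56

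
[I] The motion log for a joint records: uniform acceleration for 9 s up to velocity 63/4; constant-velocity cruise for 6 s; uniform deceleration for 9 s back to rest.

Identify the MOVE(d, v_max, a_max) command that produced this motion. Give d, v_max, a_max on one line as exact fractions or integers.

d=945/4 v_max=63/4 a_max=7/4

a_max = (63/4)/9 = 7/4
d_a = ½·63/4·9 = 567/8; d_c = 63/4·6 = 189/2
d = 2·567/8 + 189/2 = 945/4
t_c = 6 > 0 so v_max = 63/4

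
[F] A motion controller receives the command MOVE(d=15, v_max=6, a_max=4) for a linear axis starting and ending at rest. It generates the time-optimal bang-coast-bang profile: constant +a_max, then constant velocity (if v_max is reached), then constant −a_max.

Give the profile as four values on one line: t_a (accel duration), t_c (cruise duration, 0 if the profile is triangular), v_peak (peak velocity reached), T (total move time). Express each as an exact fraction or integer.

t_a=3/2 t_c=1 v_peak=6 T=4

v_max²/a_max = 6²/4 = 9
15 ≥ 9 ⇒ cruise phase
t_a = 6/4 = 3/2; v_peak = 6
d_cruise = 15 − 9 = 6; t_c = 6/6 = 1
T = 2·3/2 + 1 = 4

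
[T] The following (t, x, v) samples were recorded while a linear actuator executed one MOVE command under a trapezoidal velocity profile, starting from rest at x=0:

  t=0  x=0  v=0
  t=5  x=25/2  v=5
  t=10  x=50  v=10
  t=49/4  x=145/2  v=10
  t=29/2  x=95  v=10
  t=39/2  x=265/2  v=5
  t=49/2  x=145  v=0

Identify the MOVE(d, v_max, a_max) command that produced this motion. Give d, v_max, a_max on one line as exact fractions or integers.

final state: t=49/2, x=145, v=0 → d = 145
a_max = (5−0)/(5−0) = 1
max v = 10 over t∈[10,29/2] → v_max = 10
check: 10·(10+9/2) = 145 ✓

d=145 v_max=10 a_max=1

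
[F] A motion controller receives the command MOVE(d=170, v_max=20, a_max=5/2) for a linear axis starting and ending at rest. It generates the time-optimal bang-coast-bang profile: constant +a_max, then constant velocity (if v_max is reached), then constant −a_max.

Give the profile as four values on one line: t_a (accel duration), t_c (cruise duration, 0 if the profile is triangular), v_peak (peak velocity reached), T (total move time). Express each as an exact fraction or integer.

t_a=8 t_c=1/2 v_peak=20 T=33/2

vₘ²/aₘ = 20²/(5/2) = 160
170 ≥ 160 so v_max reached
t_a = 20/(5/2) = 8; v_peak = 20
d_cruise = 170 − 160 = 10; t_c = 10/20 = 1/2
T = 2·8 + 1/2 = 33/2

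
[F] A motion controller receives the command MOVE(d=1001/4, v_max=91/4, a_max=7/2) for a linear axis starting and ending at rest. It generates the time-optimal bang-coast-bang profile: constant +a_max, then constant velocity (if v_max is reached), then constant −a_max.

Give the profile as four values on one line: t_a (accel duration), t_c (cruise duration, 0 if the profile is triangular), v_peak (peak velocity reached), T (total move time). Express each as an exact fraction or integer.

t_a=13/2 t_c=9/2 v_peak=91/4 T=35/2

(v_max)²/a_max = (91/4)²/(7/2) = 1183/8
1001/4 ≥ 1183/8 so v_max reached
t_a = (91/4)/(7/2) = 13/2; v_peak = 91/4
d_cruise = 1001/4 − 1183/8 = 819/8; t_c = (819/8)/(91/4) = 9/2
T = 2·13/2 + 9/2 = 35/2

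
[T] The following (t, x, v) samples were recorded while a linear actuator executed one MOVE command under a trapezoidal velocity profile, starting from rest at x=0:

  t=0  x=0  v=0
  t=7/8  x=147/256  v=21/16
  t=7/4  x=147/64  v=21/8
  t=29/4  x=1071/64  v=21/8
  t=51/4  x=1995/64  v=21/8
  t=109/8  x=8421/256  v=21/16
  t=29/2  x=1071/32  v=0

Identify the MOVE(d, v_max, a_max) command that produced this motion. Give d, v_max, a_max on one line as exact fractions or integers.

d=1071/32 v_max=21/8 a_max=3/2

final state: t=29/2, x=1071/32, v=0 → d = 1071/32
a_max = (21/16−0)/(7/8−0) = 3/2
max v = 21/8 over t∈[7/4,51/4] → v_max = 21/8
check: 21/8·(7/4+11) = 1071/32 ✓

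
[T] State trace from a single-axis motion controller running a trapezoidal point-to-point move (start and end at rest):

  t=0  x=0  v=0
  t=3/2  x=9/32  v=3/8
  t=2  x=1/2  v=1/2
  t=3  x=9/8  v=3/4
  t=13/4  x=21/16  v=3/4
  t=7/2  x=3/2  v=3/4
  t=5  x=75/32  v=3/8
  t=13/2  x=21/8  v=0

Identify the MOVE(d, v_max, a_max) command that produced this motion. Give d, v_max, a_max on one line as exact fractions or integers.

final state: t=13/2, x=21/8, v=0 → d = 21/8
a_max = (3/8−0)/(3/2−0) = 1/4
max v = 3/4 over t∈[3,7/2] → v_max = 3/4
check: 3/4·(3+1/2) = 21/8 ✓

d=21/8 v_max=3/4 a_max=1/4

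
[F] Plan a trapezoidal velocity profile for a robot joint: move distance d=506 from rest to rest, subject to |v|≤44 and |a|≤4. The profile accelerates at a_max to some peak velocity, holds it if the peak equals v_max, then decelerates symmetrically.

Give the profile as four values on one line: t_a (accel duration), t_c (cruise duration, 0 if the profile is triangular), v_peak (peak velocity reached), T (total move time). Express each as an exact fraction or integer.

t_a=11 t_c=1/2 v_peak=44 T=45/2

v_max²/a_max = 44²/4 = 484
506 ≥ 484 ⇒ cruise phase
t_a = 44/4 = 11; v_peak = 44
d_cruise = 506 − 484 = 22; t_c = 22/44 = 1/2
T = 2·11 + 1/2 = 45/2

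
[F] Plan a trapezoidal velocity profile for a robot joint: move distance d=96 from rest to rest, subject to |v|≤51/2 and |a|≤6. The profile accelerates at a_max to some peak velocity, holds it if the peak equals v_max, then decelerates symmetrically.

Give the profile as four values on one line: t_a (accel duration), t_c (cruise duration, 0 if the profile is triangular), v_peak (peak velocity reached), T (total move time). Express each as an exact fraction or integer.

vₘ²/aₘ = (51/2)²/6 = 867/8
96 < 867/8 so t_c = 0
v_peak = √(96·6) = √576 = 24
t_a = 24/6 = 4; t_c = 0
T = 2·4 = 8

t_a=4 t_c=0 v_peak=24 T=8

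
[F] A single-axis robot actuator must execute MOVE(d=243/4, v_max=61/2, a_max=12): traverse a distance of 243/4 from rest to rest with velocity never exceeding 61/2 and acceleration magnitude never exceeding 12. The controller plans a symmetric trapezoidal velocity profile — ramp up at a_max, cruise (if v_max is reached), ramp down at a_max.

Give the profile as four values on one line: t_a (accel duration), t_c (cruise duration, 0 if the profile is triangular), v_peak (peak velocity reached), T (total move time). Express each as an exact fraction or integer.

t_a=9/4 t_c=0 v_peak=27 T=9/2

(v_max)²/a_max = (61/2)²/12 = 3721/48
243/4 < 3721/48 ⇒ no cruise
v_peak = √(243/4·12) = √729 = 27
t_a = 27/12 = 9/4; t_c = 0
T = 2·9/4 = 9/2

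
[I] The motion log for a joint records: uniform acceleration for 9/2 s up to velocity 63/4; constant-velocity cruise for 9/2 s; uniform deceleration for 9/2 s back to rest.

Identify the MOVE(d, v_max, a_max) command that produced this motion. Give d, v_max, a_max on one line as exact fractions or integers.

d=567/4 v_max=63/4 a_max=7/2

a_max = (63/4)/(9/2) = 7/2
d_a = ½·63/4·9/2 = 567/16; d_c = 63/4·9/2 = 567/8
d = 2·567/16 + 567/8 = 567/4
t_c = 9/2 > 0 so v_max = 63/4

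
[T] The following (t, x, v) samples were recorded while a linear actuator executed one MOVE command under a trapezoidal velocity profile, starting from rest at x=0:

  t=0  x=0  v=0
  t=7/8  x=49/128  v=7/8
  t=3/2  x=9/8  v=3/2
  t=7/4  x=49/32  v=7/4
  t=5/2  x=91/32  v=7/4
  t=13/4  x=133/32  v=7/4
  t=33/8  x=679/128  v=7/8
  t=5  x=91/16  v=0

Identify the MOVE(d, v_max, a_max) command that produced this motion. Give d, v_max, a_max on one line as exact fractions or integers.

final state: t=5, x=91/16, v=0 → d = 91/16
a_max = (7/8−0)/(7/8−0) = 1
max v = 7/4 over t∈[7/4,13/4] → v_max = 7/4
check: 7/4·(7/4+3/2) = 91/16 ✓

d=91/16 v_max=7/4 a_max=1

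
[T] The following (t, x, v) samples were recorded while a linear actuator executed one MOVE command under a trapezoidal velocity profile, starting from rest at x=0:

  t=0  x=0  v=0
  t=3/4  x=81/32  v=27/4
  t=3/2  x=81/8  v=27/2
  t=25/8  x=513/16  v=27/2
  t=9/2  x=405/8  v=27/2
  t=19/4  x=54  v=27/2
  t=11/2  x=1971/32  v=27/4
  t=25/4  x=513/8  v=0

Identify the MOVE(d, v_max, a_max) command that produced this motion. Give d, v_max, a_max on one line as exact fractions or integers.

final state: t=25/4, x=513/8, v=0 → d = 513/8
a_max = (27/4−0)/(3/4−0) = 9
max v = 27/2 over t∈[3/2,19/4] → v_max = 27/2
check: 27/2·(3/2+13/4) = 513/8 ✓

d=513/8 v_max=27/2 a_max=9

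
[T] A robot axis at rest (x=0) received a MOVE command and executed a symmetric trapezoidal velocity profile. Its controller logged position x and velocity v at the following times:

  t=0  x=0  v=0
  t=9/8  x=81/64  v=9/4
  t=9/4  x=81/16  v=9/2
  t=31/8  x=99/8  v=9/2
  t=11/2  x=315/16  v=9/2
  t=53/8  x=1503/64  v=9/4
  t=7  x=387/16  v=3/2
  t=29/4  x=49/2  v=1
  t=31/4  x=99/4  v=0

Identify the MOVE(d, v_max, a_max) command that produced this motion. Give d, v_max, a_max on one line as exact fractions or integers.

d=99/4 v_max=9/2 a_max=2

final state: t=31/4, x=99/4, v=0 → d = 99/4
a_max = (9/4−0)/(9/8−0) = 2
max v = 9/2 over t∈[9/4,11/2] → v_max = 9/2
check: 9/2·(9/4+13/4) = 99/4 ✓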